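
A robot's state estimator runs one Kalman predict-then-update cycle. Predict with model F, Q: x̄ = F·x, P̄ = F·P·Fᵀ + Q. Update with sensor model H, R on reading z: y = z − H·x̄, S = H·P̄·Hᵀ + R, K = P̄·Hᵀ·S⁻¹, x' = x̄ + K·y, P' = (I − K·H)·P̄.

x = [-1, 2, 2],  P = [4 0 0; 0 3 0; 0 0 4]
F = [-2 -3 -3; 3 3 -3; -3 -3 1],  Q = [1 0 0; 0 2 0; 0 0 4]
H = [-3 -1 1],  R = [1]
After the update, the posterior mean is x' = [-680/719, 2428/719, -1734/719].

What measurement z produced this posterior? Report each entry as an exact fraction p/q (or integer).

z = [-3]

x̄ = F·x = [-10, -3, -1]
P̄ = F·P·Fᵀ + Q = [80 -15 39; -15 101 -75; 39 -75 71]
S = H·P̄·Hᵀ + R = [719]
K = P̄·Hᵀ·S⁻¹ = [-186/719; -131/719; 29/719]
x' − x̄ = [6510/719, 4585/719, -1015/719] = K·y
y = (KᵀK)⁻¹·Kᵀ·(x' − x̄) = [-35]
z = y + H·x̄ = [-35] + [32] = [-3]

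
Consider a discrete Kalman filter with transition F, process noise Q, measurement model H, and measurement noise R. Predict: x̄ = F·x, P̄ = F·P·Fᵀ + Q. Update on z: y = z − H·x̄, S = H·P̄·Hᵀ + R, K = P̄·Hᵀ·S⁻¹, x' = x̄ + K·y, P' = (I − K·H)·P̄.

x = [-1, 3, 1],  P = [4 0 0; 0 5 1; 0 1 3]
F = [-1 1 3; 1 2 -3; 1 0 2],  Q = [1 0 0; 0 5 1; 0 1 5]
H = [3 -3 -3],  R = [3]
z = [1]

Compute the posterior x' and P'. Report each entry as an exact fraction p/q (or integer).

x' = [1486/283, 1149/283, 239/283]
P' = [6094/283 2061/283 3988/283; 2061/283 4025/283 -1911/283; 3988/283 -1911/283 5895/283]

x̄ = F·x = [7, 2, 1]
P̄ = F·P·Fᵀ + Q = [43 -18 16; -18 44 -9; 16 -9 21]
y = z − H·x̄ = [-11]
S = H·P̄·Hᵀ + R = [849]
K = P̄·Hᵀ·S⁻¹ = [45/283; -53/283; 4/283]
x' = x̄ + K·y = [1486/283, 1149/283, 239/283]
P' = (I − K·H)·P̄ = [6094/283 2061/283 3988/283; 2061/283 4025/283 -1911/283; 3988/283 -1911/283 5895/283]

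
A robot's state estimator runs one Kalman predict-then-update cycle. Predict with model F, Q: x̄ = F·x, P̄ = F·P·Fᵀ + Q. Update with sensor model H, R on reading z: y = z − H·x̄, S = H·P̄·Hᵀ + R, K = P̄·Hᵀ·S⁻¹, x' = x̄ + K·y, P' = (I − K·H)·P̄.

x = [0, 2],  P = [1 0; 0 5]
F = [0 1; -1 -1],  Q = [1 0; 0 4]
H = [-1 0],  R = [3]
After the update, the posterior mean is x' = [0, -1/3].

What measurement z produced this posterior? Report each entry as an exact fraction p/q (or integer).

z = [1]

x̄ = F·x = [2, -2]
P̄ = F·P·Fᵀ + Q = [6 -5; -5 10]
S = H·P̄·Hᵀ + R = [9]
K = P̄·Hᵀ·S⁻¹ = [-2/3; 5/9]
x' − x̄ = [-2, 5/3] = K·y
y = (KᵀK)⁻¹·Kᵀ·(x' − x̄) = [3]
z = y + H·x̄ = [3] + [-2] = [1]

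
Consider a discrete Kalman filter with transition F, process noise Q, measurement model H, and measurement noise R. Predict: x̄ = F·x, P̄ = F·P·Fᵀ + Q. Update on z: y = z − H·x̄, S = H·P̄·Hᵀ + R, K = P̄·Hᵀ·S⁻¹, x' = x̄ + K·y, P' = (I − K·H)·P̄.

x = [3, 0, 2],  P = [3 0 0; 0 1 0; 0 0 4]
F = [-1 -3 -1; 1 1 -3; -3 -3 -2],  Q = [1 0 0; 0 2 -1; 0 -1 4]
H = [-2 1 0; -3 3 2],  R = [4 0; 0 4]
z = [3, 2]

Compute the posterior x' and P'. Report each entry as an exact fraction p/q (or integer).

x̄ = F·x = [-5, -3, -13]
P̄ = F·P·Fᵀ + Q = [17 6 26; 6 42 11; 26 11 56]
y = z − H·x̄ = [-4, 22]
S = H·P̄·Hᵀ + R = [90 92; 92 471]
K = P̄·Hᵀ·S⁻¹ = [-7468/16963 2143/16963; 1085/16963 4470/16963; -25475/33926 4901/16963]
x' = x̄ + K·y = [-7797/16963, 43111/16963, -61747/16963]
P' = (I − K·H)·P̄ = [38550/16963 47228/16963 -8731/16963; 47228/16963 98796/16963 -68412/16963; -8731/16963 -68412/16963 198647/33926]

x' = [-7797/16963, 43111/16963, -61747/16963]
P' = [38550/16963 47228/16963 -8731/16963; 47228/16963 98796/16963 -68412/16963; -8731/16963 -68412/16963 198647/33926]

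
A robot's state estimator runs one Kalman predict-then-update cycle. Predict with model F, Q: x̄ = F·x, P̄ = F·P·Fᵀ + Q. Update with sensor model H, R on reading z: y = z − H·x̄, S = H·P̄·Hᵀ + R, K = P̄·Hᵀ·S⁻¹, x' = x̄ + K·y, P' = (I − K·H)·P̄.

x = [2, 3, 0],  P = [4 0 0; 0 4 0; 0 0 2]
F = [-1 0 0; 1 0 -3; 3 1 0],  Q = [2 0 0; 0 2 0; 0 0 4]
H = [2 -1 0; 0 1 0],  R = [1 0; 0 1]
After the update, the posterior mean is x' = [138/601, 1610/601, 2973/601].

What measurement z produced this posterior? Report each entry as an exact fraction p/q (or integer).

x̄ = F·x = [-2, 2, 9]
P̄ = F·P·Fᵀ + Q = [6 -4 -12; -4 24 12; -12 12 44]
S = H·P̄·Hᵀ + R = [65 -32; -32 25]
K = P̄·Hᵀ·S⁻¹ = [272/601 252/601; -32/601 536/601; -516/601 -372/601]
x' − x̄ = [1340/601, 408/601, -2436/601] = K·y
y = (KᵀK)⁻¹·Kᵀ·(x' − x̄) = [4, 1]
z = y + H·x̄ = [4, 1] + [-6, 2] = [-2, 3]

z = [-2, 3]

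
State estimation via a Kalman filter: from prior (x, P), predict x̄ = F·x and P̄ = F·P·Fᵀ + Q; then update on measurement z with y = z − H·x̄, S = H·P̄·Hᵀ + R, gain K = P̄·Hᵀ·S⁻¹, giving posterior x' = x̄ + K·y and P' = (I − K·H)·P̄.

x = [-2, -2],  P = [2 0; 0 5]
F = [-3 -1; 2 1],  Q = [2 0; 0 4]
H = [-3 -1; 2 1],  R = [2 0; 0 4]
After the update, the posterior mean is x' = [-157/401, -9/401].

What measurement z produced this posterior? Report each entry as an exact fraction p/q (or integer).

z = [2, 1]

x̄ = F·x = [8, -6]
P̄ = F·P·Fᵀ + Q = [25 -17; -17 17]
S = H·P̄·Hᵀ + R = [142 -82; -82 53]
K = P̄·Hᵀ·S⁻¹ = [-184/401 -35/401; 204/401 187/401]
x' − x̄ = [-3365/401, 2397/401] = K·y
y = (KᵀK)⁻¹·Kᵀ·(x' − x̄) = [20, -9]
z = y + H·x̄ = [20, -9] + [-18, 10] = [2, 1]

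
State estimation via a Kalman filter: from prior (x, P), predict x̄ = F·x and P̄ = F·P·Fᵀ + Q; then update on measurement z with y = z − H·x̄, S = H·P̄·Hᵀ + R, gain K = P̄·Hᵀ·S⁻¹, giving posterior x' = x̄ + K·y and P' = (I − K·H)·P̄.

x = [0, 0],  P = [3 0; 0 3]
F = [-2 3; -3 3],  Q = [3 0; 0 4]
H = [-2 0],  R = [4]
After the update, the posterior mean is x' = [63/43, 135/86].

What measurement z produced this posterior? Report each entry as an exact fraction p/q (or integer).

z = [-3]

x̄ = F·x = [0, 0]
P̄ = F·P·Fᵀ + Q = [42 45; 45 58]
S = H·P̄·Hᵀ + R = [172]
K = P̄·Hᵀ·S⁻¹ = [-21/43; -45/86]
x' − x̄ = [63/43, 135/86] = K·y
y = (KᵀK)⁻¹·Kᵀ·(x' − x̄) = [-3]
z = y + H·x̄ = [-3] + [0] = [-3]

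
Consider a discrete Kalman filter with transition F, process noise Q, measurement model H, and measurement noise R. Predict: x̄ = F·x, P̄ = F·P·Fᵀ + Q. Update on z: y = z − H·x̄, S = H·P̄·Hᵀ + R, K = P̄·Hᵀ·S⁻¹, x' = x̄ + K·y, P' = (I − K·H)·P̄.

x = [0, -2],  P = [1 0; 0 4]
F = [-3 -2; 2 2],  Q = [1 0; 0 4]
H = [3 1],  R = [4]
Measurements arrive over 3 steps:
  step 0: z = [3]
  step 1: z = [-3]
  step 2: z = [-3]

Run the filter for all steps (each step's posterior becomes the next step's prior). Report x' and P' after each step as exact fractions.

step 0: x̄ = F·x = [4, -4]
step 0: P̄ = F·P·Fᵀ + Q = [26 -22; -22 24]
step 0: y = z − H·x̄ = [-5]
step 0: S = H·P̄·Hᵀ + R = [130]
step 0: K = P̄·Hᵀ·S⁻¹ = [28/65; -21/65]
step 0: x' = x̄ + K·y = [24/13, -31/13]
step 0: P' = (I − K·H)·P̄ = [122/65 -254/65; -254/65 678/65]
step 1: x̄ = F·x = [-10/13, -14/13]
step 1: P̄ = F·P·Fᵀ + Q = [827/65 -904/65; -904/65 1428/65]
step 1: y = z − H·x̄ = [5/13]
step 1: S = H·P̄·Hᵀ + R = [3707/65]
step 1: K = P̄·Hᵀ·S⁻¹ = [1577/3707; -1284/3707]
step 1: x' = x̄ + K·y = [-2245/3707, -4486/3707]
step 1: P' = (I − K·H)·P̄ = [8904/3707 -20404/3707; -20404/3707 56076/3707]
step 2: x̄ = F·x = [15707/3707, -13462/3707]
step 2: P̄ = F·P·Fᵀ + Q = [63299/3707 -73688/3707; -73688/3707 111516/3707]
step 2: y = z − H·x̄ = [-44780/3707]
step 2: S = H·P̄·Hᵀ + R = [253907/3707]
step 2: K = P̄·Hᵀ·S⁻¹ = [116209/253907; -109548/253907]
step 2: x' = x̄ + K·y = [-327953/253907, 401258/253907]
step 2: P' = (I − K·H)·P̄ = [692616/253907 -1613012/253907; -1613012/253907 4400844/253907]

step 0: x' = [24/13, -31/13], P' = [122/65 -254/65; -254/65 678/65]
step 1: x' = [-2245/3707, -4486/3707], P' = [8904/3707 -20404/3707; -20404/3707 56076/3707]
step 2: x' = [-327953/253907, 401258/253907], P' = [692616/253907 -1613012/253907; -1613012/253907 4400844/253907]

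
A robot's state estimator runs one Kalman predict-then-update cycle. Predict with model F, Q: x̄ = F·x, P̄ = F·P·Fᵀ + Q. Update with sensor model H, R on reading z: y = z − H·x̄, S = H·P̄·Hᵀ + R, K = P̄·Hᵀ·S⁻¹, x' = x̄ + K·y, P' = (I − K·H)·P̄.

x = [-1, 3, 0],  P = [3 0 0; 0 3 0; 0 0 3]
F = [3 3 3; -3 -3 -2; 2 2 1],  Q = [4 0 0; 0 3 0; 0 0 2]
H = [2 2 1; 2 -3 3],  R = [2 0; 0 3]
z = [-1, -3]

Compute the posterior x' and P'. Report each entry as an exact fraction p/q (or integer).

x̄ = F·x = [6, -6, 4]
P̄ = F·P·Fᵀ + Q = [85 -72 45; -72 69 -42; 45 -42 29]
y = z − H·x̄ = [-5, -45]
S = H·P̄·Hᵀ + R = [83 391; 391 3385]
K = P̄·Hᵀ·S⁻¹ = [18312/64037 7741/64037; 24027/128074 -20823/128074; 1/64037 5732/64037]
x' = x̄ + K·y = [-55683/64037, 24228/64037, -1797/64037]
P' = (I − K·H)·P̄ = [109932/64037 -39231/64037 -104778/64037; -39231/64037 57831/128074 44658/64037; -104778/64037 44658/64037 120242/64037]

x' = [-55683/64037, 24228/64037, -1797/64037]
P' = [109932/64037 -39231/64037 -104778/64037; -39231/64037 57831/128074 44658/64037; -104778/64037 44658/64037 120242/64037]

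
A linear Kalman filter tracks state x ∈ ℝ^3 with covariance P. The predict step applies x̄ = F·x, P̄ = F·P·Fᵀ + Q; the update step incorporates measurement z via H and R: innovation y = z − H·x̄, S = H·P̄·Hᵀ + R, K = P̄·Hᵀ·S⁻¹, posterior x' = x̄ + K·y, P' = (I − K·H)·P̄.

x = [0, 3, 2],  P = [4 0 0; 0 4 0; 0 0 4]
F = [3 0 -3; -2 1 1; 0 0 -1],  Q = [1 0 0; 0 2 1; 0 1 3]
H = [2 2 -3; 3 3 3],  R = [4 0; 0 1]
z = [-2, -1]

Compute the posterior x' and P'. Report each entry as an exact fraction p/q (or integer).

x̄ = F·x = [-6, 5, -2]
P̄ = F·P·Fᵀ + Q = [73 -36 12; -36 26 -3; 12 -3 7]
y = z − H·x̄ = [-6, 8]
S = H·P̄·Hᵀ + R = [67 72; 72 469]
K = P̄·Hᵀ·S⁻¹ = [7238/26239 7113/26239; -2351/26239 -1821/26239; -4863/26239 3432/26239]
x' = x̄ + K·y = [-143958/26239, 130733/26239, 4156/26239]
P' = (I − K·H)·P̄ = [594792/26239 -587579/26239 -4842/26239; -587579/26239 585334/26239 1638/26239; -4842/26239 1638/26239 4348/26239]

x' = [-143958/26239, 130733/26239, 4156/26239]
P' = [594792/26239 -587579/26239 -4842/26239; -587579/26239 585334/26239 1638/26239; -4842/26239 1638/26239 4348/26239]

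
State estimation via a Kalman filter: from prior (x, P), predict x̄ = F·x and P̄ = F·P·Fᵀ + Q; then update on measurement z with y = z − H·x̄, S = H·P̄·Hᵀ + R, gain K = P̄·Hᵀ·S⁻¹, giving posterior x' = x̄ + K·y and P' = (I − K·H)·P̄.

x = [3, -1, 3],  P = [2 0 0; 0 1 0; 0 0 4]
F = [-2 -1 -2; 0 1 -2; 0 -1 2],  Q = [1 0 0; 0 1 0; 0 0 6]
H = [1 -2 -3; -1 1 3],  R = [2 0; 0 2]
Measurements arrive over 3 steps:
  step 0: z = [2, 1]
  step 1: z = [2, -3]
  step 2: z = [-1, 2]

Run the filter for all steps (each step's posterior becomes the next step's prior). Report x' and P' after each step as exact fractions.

step 0: x' = [-5267/1071, -943/357, -155/357], P' = [23225/2142 404/357 2123/714; 404/357 328/119 -122/119; 2123/714 -122/119 381/238]
step 1: x' = [26019361/2928491, -613421/2928491, 6454707/2928491], P' = [90464030/2928491 -1607898/2928491 30472092/2928491; -1607898/2928491 8206888/2928491 -4684632/2928491; 30472092/2928491 -4684632/2928491 12683328/2928491]
step 2: x' = [-110804781072/20173807739, -11045528525/20173807739, -20819566159/20173807739], P' = [725729109804/20173807739 -905300086/20173807739 238308055358/20173807739; -905300086/20173807739 56892727936/20173807739 -29121138588/20173807739; 238308055358/20173807739 -29121138588/20173807739 95062935342/20173807739]

step 0: x̄ = F·x = [-11, -7, 7]
step 0: P̄ = F·P·Fᵀ + Q = [26 15 -15; 15 18 -17; -15 -17 23]
step 0: y = z − H·x̄ = [20, -24]
step 0: S = H·P̄·Hᵀ + R = [133 -161; -161 211]
step 0: K = P̄·Hᵀ·S⁻¹ = [-365/2142 -121/306; -233/357 -37/51; 79/714 41/102]
step 0: x' = x̄ + K·y = [-5267/1071, -943/357, -155/357]
step 0: P' = (I − K·H)·P̄ = [23225/2142 404/357 2123/714; 404/357 328/119 -122/119; 2123/714 -122/119 381/238]
step 1: x̄ = F·x = [14293/1071, -211/119, 211/119]
step 1: P̄ = F·P·Fᵀ + Q = [83263/1071 1580/119 -1580/119; 1580/119 1697/119 -1578/119; -1580/119 -1578/119 2292/119]
step 1: y = z − H·x̄ = [-10252/1071, 7282/1071]
step 1: S = H·P̄·Hᵀ + R = [190165/1071 -214303/1071; -214303/1071 257998/1071]
step 1: K = P̄·Hᵀ·S⁻¹ = [1131775/2928491 -327826/2928491; -1983889/2928491 -2119555/2928491; 895686/2928491 1446630/2928491]
step 1: x' = x̄ + K·y = [26019361/2928491, -613421/2928491, 6454707/2928491]
step 1: P' = (I − K·H)·P̄ = [90464030/2928491 -1607898/2928491 30472092/2928491; -1607898/2928491 8206888/2928491 -4684632/2928491; 30472092/2928491 -4684632/2928491 12683328/2928491]
step 2: x̄ = F·x = [-64334715/2928491, -13522835/2928491, 13522835/2928491]
step 2: P̄ = F·P·Fᵀ + Q = [642331427/2928491 167630588/2928491 -167630588/2928491; 167630588/2928491 80607219/2928491 -77678728/2928491; -167630588/2928491 -77678728/2928491 95249674/2928491]
step 2: y = z − H·x̄ = [74929059/2928491, -85523403/2928491]
step 2: S = H·P̄·Hᵀ + R = [1230980791/2928491 -1464576143/2928491; -1464576143/2928491 1790492678/2928491]
step 2: K = P̄·Hᵀ·S⁻¹ = [170480323/545238047 -5855121908/20173807739; -369288381/545238047 -14782693871/20173807739; 153534142/545238047 8879806040/20173807739]
step 2: x' = x̄ + K·y = [-110804781072/20173807739, -11045528525/20173807739, -20819566159/20173807739]
step 2: P' = (I − K·H)·P̄ = [725729109804/20173807739 -905300086/20173807739 238308055358/20173807739; -905300086/20173807739 56892727936/20173807739 -29121138588/20173807739; 238308055358/20173807739 -29121138588/20173807739 95062935342/20173807739]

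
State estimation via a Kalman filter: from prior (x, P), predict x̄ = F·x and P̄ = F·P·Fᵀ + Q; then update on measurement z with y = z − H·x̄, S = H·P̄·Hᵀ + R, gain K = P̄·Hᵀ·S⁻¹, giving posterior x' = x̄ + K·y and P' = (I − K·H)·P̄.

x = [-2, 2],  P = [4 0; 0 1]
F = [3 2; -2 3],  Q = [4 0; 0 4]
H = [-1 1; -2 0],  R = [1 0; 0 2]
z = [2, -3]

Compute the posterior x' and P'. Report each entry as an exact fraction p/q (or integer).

x̄ = F·x = [-2, 10]
P̄ = F·P·Fᵀ + Q = [44 -18; -18 29]
y = z − H·x̄ = [-10, -7]
S = H·P̄·Hᵀ + R = [110 124; 124 178]
K = P̄·Hᵀ·S⁻¹ = [-31/1051 -498/1051; 1951/2102 -467/1051]
x' = x̄ + K·y = [1694/1051, 4024/1051]
P' = (I − K·H)·P̄ = [498/1051 467/1051; 467/1051 2885/2102]

x' = [1694/1051, 4024/1051]
P' = [498/1051 467/1051; 467/1051 2885/2102]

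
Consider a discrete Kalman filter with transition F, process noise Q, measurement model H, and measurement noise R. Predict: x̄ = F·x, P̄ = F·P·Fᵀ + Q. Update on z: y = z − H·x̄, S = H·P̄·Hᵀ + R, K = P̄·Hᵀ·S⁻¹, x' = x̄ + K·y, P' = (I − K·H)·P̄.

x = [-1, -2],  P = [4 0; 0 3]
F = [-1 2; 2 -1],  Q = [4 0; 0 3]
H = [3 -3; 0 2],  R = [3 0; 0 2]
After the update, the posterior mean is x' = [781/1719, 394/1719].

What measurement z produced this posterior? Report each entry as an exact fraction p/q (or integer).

z = [1, 1]

x̄ = F·x = [-3, 0]
P̄ = F·P·Fᵀ + Q = [20 -14; -14 22]
S = H·P̄·Hᵀ + R = [633 -216; -216 90]
K = P̄·Hᵀ·S⁻¹ = [58/191 718/1719; -4/191 754/1719]
x' − x̄ = [5938/1719, 394/1719] = K·y
y = (KᵀK)⁻¹·Kᵀ·(x' − x̄) = [10, 1]
z = y + H·x̄ = [10, 1] + [-9, 0] = [1, 1]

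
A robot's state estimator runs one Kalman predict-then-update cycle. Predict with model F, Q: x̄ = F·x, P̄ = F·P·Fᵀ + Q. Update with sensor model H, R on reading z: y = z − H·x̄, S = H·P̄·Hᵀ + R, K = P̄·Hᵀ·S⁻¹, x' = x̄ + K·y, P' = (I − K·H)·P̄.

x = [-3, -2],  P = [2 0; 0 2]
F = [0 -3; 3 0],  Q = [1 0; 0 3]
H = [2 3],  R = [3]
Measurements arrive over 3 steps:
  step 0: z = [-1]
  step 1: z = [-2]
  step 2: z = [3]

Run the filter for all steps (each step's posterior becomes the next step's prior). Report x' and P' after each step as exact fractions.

step 0: x̄ = F·x = [6, -9]
step 0: P̄ = F·P·Fᵀ + Q = [19 0; 0 21]
step 0: y = z − H·x̄ = [14]
step 0: S = H·P̄·Hᵀ + R = [268]
step 0: K = P̄·Hᵀ·S⁻¹ = [19/134; 63/268]
step 0: x' = x̄ + K·y = [535/67, -765/134]
step 0: P' = (I − K·H)·P̄ = [912/67 -1197/134; -1197/134 1659/268]
step 1: x̄ = F·x = [2295/134, 1605/67]
step 1: P̄ = F·P·Fᵀ + Q = [15199/268 10773/134; 10773/134 8409/67]
step 1: y = z − H·x̄ = [-7244/67]
step 1: S = H·P̄·Hᵀ + R = [155719/67]
step 1: K = P̄·Hᵀ·S⁻¹ = [23759/155719; 36000/155719]
step 1: x' = x̄ + K·y = [196339/311438, -162015/155719]
step 1: P' = (I − K·H)·P̄ = [1624071/622876 -493839/311438; -493839/311438 200613/155719]
step 2: x̄ = F·x = [486045/155719, 589017/311438]
step 2: P̄ = F·P·Fᵀ + Q = [1961236/155719 4444551/311438; 4444551/311438 16485267/622876]
step 2: y = z − H·x̄ = [-2776917/311438]
step 2: S = H·P̄·Hᵀ + R = [288285031/622876]
step 2: K = P̄·Hᵀ·S⁻¹ = [42357194/288285031; 67234005/288285031]
step 2: x' = x̄ + K·y = [522147534/288285031, -54259491/288285031]
step 2: P' = (I − K·H)·P̄ = [750467253/288285031 -457954308/288285031; -457954308/288285031 372536877/288285031]

step 0: x' = [535/67, -765/134], P' = [912/67 -1197/134; -1197/134 1659/268]
step 1: x' = [196339/311438, -162015/155719], P' = [1624071/622876 -493839/311438; -493839/311438 200613/155719]
step 2: x' = [522147534/288285031, -54259491/288285031], P' = [750467253/288285031 -457954308/288285031; -457954308/288285031 372536877/288285031]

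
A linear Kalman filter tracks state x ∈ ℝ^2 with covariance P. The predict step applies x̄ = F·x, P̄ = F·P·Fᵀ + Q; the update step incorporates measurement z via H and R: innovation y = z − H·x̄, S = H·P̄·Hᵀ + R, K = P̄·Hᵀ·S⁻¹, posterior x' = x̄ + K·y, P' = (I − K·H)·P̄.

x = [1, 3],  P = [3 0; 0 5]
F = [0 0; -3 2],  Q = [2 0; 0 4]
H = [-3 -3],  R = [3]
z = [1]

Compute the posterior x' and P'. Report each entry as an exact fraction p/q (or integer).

x' = [-1/8, -3/16]
P' = [77/40 -153/80; -153/80 357/160]

x̄ = F·x = [0, 3]
P̄ = F·P·Fᵀ + Q = [2 0; 0 51]
y = z − H·x̄ = [10]
S = H·P̄·Hᵀ + R = [480]
K = P̄·Hᵀ·S⁻¹ = [-1/80; -51/160]
x' = x̄ + K·y = [-1/8, -3/16]
P' = (I − K·H)·P̄ = [77/40 -153/80; -153/80 357/160]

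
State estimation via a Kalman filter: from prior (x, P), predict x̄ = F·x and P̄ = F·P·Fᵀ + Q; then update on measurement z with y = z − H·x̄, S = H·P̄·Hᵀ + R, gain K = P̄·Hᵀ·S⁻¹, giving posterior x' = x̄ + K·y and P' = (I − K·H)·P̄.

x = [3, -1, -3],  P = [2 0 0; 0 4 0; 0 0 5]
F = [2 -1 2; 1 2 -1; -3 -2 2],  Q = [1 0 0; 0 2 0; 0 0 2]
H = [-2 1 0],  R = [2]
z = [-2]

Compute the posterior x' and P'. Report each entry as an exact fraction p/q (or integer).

x' = [107/43, 648/215, -2539/215]
P' = [139/43 246/43 -336/43; 246/43 2566/215 -3488/215; -336/43 -3488/215 7944/215]

x̄ = F·x = [1, 4, -13]
P̄ = F·P·Fᵀ + Q = [33 -14 16; -14 25 -32; 16 -32 56]
y = z − H·x̄ = [-4]
S = H·P̄·Hᵀ + R = [215]
K = P̄·Hᵀ·S⁻¹ = [-16/43; 53/215; -64/215]
x' = x̄ + K·y = [107/43, 648/215, -2539/215]
P' = (I − K·H)·P̄ = [139/43 246/43 -336/43; 246/43 2566/215 -3488/215; -336/43 -3488/215 7944/215]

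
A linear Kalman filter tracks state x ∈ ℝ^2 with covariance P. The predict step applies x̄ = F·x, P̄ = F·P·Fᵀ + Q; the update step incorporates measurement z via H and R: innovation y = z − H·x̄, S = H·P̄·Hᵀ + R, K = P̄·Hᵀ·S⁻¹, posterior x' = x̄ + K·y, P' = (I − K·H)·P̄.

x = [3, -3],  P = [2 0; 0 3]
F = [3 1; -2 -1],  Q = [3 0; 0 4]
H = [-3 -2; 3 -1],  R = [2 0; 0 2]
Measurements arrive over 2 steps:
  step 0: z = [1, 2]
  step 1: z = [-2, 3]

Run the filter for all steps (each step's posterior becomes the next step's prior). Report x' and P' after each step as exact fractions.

step 0: x' = [4275/11773, -10779/11773], P' = [1446/11773 -870/11773; -870/11773 4920/11773]
step 1: x' = [2113893/2446294, -351814/1223147], P' = [583893/4892588 -165381/2446294; -165381/2446294 495853/1223147]

step 0: x̄ = F·x = [6, -3]
step 0: P̄ = F·P·Fᵀ + Q = [24 -15; -15 15]
step 0: y = z − H·x̄ = [13, -19]
step 0: S = H·P̄·Hᵀ + R = [98 -141; -141 323]
step 0: K = P̄·Hᵀ·S⁻¹ = [-1299/11773 2604/11773; -3615/11773 -3765/11773]
step 0: x' = x̄ + K·y = [4275/11773, -10779/11773]
step 0: P' = (I − K·H)·P̄ = [1446/11773 -870/11773; -870/11773 4920/11773]
step 1: x̄ = F·x = [2046/11773, 2229/11773]
step 1: P̄ = F·P·Fᵀ + Q = [48033/11773 -9246/11773; -9246/11773 54316/11773]
step 1: y = z − H·x̄ = [-12950/11773, 31410/11773]
step 1: S = H·P̄·Hᵀ + R = [562155/11773 -295927/11773; -295927/11773 565635/11773]
step 1: K = P̄·Hᵀ·S⁻¹ = [-1090155/9785176 2082441/9785176; -1487269/4892588 -1487849/4892588]
step 1: x' = x̄ + K·y = [2113893/2446294, -351814/1223147]
step 1: P' = (I − K·H)·P̄ = [583893/4892588 -165381/2446294; -165381/2446294 495853/1223147]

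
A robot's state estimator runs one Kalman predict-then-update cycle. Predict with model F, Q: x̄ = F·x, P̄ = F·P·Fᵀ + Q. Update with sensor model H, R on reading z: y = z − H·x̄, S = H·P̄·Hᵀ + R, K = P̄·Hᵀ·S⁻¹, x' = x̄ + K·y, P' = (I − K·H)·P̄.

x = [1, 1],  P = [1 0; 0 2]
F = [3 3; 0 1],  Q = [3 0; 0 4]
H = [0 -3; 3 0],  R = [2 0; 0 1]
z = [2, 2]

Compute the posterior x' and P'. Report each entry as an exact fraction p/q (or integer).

x' = [4191/6130, -3923/6130]
P' = [339/3065 3/3065; 3/3065 651/3065]

x̄ = F·x = [6, 1]
P̄ = F·P·Fᵀ + Q = [30 6; 6 6]
y = z − H·x̄ = [5, -16]
S = H·P̄·Hᵀ + R = [56 -54; -54 271]
K = P̄·Hᵀ·S⁻¹ = [-9/6130 1017/3065; -1953/6130 9/3065]
x' = x̄ + K·y = [4191/6130, -3923/6130]
P' = (I − K·H)·P̄ = [339/3065 3/3065; 3/3065 651/3065]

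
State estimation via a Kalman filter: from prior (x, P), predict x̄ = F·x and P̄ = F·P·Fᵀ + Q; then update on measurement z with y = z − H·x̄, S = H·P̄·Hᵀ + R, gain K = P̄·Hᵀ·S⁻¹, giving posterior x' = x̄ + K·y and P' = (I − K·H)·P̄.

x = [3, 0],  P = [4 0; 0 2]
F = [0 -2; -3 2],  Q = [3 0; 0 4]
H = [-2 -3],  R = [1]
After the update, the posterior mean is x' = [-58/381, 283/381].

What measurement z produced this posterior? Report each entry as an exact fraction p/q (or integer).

z = [-2]

x̄ = F·x = [0, -9]
P̄ = F·P·Fᵀ + Q = [11 -8; -8 48]
S = H·P̄·Hᵀ + R = [381]
K = P̄·Hᵀ·S⁻¹ = [2/381; -128/381]
x' − x̄ = [-58/381, 3712/381] = K·y
y = (KᵀK)⁻¹·Kᵀ·(x' − x̄) = [-29]
z = y + H·x̄ = [-29] + [27] = [-2]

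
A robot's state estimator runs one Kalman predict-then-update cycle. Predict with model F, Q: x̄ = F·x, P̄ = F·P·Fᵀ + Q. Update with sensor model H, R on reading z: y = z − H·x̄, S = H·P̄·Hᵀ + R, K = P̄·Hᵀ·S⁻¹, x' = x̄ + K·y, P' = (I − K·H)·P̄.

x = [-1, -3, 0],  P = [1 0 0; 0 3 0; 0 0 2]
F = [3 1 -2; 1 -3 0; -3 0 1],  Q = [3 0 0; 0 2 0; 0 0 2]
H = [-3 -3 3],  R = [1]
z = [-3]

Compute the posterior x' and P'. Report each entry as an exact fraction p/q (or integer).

x̄ = F·x = [-6, 8, 3]
P̄ = F·P·Fᵀ + Q = [23 -6 -13; -6 30 -3; -13 -3 13]
y = z − H·x̄ = [-6]
S = H·P̄·Hᵀ + R = [775]
K = P̄·Hᵀ·S⁻¹ = [-18/155; -81/775; 87/775]
x' = x̄ + K·y = [-822/155, 6686/775, 1803/775]
P' = (I − K·H)·P̄ = [389/31 -2388/155 -449/155; -2388/155 16689/775 4722/775; -449/155 4722/775 2506/775]

x' = [-822/155, 6686/775, 1803/775]
P' = [389/31 -2388/155 -449/155; -2388/155 16689/775 4722/775; -449/155 4722/775 2506/775]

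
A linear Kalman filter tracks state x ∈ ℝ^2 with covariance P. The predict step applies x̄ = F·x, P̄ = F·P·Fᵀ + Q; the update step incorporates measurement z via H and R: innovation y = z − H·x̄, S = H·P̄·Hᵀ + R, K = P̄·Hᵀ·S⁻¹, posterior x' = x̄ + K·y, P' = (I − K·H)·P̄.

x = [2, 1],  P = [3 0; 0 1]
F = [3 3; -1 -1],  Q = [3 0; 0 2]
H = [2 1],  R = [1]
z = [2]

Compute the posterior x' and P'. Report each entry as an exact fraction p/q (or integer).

x' = [177/115, -111/115]
P' = [129/115 -192/115; -192/115 366/115]

x̄ = F·x = [9, -3]
P̄ = F·P·Fᵀ + Q = [39 -12; -12 6]
y = z − H·x̄ = [-13]
S = H·P̄·Hᵀ + R = [115]
K = P̄·Hᵀ·S⁻¹ = [66/115; -18/115]
x' = x̄ + K·y = [177/115, -111/115]
P' = (I − K·H)·P̄ = [129/115 -192/115; -192/115 366/115]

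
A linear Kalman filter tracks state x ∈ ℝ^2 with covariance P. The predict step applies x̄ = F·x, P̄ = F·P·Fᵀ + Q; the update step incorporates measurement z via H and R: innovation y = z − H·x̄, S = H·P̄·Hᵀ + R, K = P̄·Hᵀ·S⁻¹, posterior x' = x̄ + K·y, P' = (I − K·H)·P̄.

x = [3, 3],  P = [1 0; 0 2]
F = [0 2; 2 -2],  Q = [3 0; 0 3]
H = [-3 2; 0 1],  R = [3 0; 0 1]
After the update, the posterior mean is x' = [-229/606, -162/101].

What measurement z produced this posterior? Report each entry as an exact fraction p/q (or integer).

x̄ = F·x = [6, 0]
P̄ = F·P·Fᵀ + Q = [11 -8; -8 15]
S = H·P̄·Hᵀ + R = [258 54; 54 16]
K = P̄·Hᵀ·S⁻¹ = [-88/303 97/202; 9/202 159/202]
x' − x̄ = [-3865/606, -162/101] = K·y
y = (KᵀK)⁻¹·Kᵀ·(x' − x̄) = [17, -3]
z = y + H·x̄ = [17, -3] + [-18, 0] = [-1, -3]

z = [-1, -3]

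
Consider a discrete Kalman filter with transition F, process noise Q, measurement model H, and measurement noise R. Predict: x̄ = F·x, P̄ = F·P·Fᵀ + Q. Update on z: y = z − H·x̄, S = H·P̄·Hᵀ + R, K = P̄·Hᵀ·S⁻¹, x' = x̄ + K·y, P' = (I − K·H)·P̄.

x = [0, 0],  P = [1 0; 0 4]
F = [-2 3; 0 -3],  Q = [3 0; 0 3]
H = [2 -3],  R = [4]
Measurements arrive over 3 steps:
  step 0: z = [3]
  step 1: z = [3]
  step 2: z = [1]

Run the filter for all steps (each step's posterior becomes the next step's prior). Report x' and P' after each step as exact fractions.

step 0: x̄ = F·x = [0, 0]
step 0: P̄ = F·P·Fᵀ + Q = [43 -36; -36 39]
step 0: y = z − H·x̄ = [3]
step 0: S = H·P̄·Hᵀ + R = [959]
step 0: K = P̄·Hᵀ·S⁻¹ = [194/959; -27/137]
step 0: x' = x̄ + K·y = [582/959, -81/137]
step 0: P' = (I − K·H)·P̄ = [3601/959 306/137; 306/137 240/137]
step 1: x̄ = F·x = [-2865/959, 243/137]
step 1: P̄ = F·P·Fᵀ + Q = [6697/959 -324/137; -324/137 2571/137]
step 1: y = z − H·x̄ = [13710/959]
step 1: S = H·P̄·Hᵀ + R = [219813/959]
step 1: K = P̄·Hᵀ·S⁻¹ = [20198/219813; -19509/73271]
step 1: x' = x̄ + K·y = [-122645/73271, -148941/73271]
step 1: P' = (I − K·H)·P̄ = [1109623/219813 237606/73271; 237606/73271 184416/73271]
step 2: x̄ = F·x = [-201533/73271, 446823/73271]
step 2: P̄ = F·P·Fᵀ + Q = [1523347/219813 -234108/73271; -234108/73271 1879557/73271]
step 2: y = z − H·x̄ = [1816806/73271]
step 2: S = H·P̄·Hᵀ + R = [66148567/219813]
step 2: K = P̄·Hᵀ·S⁻¹ = [5153666/66148567; -18320661/66148567]
step 2: x' = x̄ + K·y = [-54153865/66148567, -50884875/66148567]
step 2: P' = (I − K·H)·P̄ = [337591261/66148567 218189286/66148567; 218189286/66148567 169887072/66148567]

step 0: x' = [582/959, -81/137], P' = [3601/959 306/137; 306/137 240/137]
step 1: x' = [-122645/73271, -148941/73271], P' = [1109623/219813 237606/73271; 237606/73271 184416/73271]
step 2: x' = [-54153865/66148567, -50884875/66148567], P' = [337591261/66148567 218189286/66148567; 218189286/66148567 169887072/66148567]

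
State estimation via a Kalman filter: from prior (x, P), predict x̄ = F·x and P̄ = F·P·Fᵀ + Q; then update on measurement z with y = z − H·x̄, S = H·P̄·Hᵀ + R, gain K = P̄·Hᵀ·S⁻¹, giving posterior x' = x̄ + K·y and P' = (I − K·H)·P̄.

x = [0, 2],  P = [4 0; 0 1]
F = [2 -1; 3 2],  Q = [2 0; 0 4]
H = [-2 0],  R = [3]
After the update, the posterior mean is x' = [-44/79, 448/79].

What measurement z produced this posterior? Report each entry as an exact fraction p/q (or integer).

z = [1]

x̄ = F·x = [-2, 4]
P̄ = F·P·Fᵀ + Q = [19 22; 22 44]
S = H·P̄·Hᵀ + R = [79]
K = P̄·Hᵀ·S⁻¹ = [-38/79; -44/79]
x' − x̄ = [114/79, 132/79] = K·y
y = (KᵀK)⁻¹·Kᵀ·(x' − x̄) = [-3]
z = y + H·x̄ = [-3] + [4] = [1]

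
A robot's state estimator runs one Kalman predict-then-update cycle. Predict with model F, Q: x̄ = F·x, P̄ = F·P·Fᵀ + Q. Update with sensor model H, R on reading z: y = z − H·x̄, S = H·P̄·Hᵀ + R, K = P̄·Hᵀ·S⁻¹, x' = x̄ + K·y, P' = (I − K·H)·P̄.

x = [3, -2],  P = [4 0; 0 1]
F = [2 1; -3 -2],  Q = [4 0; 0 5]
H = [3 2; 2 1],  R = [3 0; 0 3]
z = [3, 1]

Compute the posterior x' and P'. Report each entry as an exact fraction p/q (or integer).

x' = [172/131, -195/262]
P' = [1056/131 -3345/262; -3345/262 2724/131]

x̄ = F·x = [4, -5]
P̄ = F·P·Fᵀ + Q = [21 -26; -26 45]
y = z − H·x̄ = [1, -2]
S = H·P̄·Hᵀ + R = [60 34; 34 28]
K = P̄·Hᵀ·S⁻¹ = [-59/131 293/262; 287/262 -207/131]
x' = x̄ + K·y = [172/131, -195/262]
P' = (I − K·H)·P̄ = [1056/131 -3345/262; -3345/262 2724/131]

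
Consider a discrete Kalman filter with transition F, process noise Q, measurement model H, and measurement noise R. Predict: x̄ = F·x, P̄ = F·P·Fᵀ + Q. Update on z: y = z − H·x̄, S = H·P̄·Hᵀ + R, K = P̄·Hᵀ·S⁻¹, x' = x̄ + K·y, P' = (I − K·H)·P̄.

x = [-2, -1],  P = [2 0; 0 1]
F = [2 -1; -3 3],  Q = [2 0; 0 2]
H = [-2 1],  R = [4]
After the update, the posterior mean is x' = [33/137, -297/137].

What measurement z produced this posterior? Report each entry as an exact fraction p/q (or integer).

x̄ = F·x = [-3, 3]
P̄ = F·P·Fᵀ + Q = [11 -15; -15 29]
S = H·P̄·Hᵀ + R = [137]
K = P̄·Hᵀ·S⁻¹ = [-37/137; 59/137]
x' − x̄ = [444/137, -708/137] = K·y
y = (KᵀK)⁻¹·Kᵀ·(x' − x̄) = [-12]
z = y + H·x̄ = [-12] + [9] = [-3]

z = [-3]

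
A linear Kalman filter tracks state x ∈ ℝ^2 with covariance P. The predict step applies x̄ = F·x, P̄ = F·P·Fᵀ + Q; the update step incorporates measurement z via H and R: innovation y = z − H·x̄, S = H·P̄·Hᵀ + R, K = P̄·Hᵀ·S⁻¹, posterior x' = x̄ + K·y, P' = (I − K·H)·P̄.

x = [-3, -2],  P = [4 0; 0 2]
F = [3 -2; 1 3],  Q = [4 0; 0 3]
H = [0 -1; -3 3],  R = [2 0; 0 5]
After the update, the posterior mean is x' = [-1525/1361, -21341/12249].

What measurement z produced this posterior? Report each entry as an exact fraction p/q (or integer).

x̄ = F·x = [-5, -9]
P̄ = F·P·Fᵀ + Q = [48 0; 0 25]
S = H·P̄·Hᵀ + R = [27 -75; -75 662]
K = P̄·Hᵀ·S⁻¹ = [-1200/1361 -432/1361; -10925/12249 50/4083]
x' − x̄ = [5280/1361, 88900/12249] = K·y
y = (KᵀK)⁻¹·Kᵀ·(x' − x̄) = [-8, 10]
z = y + H·x̄ = [-8, 10] + [9, -12] = [1, -2]

z = [1, -2]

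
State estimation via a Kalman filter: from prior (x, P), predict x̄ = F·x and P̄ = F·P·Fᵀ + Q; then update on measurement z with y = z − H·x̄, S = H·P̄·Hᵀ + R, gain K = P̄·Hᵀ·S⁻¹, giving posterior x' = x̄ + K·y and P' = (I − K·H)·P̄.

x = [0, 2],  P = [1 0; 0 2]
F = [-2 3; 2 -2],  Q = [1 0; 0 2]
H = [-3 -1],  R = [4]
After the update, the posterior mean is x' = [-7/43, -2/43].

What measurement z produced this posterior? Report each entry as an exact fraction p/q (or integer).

z = [1]

x̄ = F·x = [6, -4]
P̄ = F·P·Fᵀ + Q = [23 -16; -16 14]
S = H·P̄·Hᵀ + R = [129]
K = P̄·Hᵀ·S⁻¹ = [-53/129; 34/129]
x' − x̄ = [-265/43, 170/43] = K·y
y = (KᵀK)⁻¹·Kᵀ·(x' − x̄) = [15]
z = y + H·x̄ = [15] + [-14] = [1]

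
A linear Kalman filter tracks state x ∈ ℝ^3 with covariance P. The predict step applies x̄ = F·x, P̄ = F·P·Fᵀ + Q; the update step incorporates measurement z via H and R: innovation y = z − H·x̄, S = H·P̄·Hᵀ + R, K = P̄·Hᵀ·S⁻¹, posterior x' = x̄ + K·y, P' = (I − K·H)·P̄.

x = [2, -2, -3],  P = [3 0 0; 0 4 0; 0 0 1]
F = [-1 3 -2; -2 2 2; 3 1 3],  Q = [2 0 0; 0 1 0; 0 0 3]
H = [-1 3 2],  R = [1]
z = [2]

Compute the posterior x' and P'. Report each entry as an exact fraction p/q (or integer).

x̄ = F·x = [-2, -14, -5]
P̄ = F·P·Fᵀ + Q = [45 26 -3; 26 33 -4; -3 -4 43]
y = z − H·x̄ = [52]
S = H·P̄·Hᵀ + R = [323]
K = P̄·Hᵀ·S⁻¹ = [27/323; 65/323; 77/323]
x' = x̄ + K·y = [758/323, -1142/323, 2389/323]
P' = (I − K·H)·P̄ = [13806/323 6643/323 -3048/323; 6643/323 6434/323 -6297/323; -3048/323 -6297/323 7960/323]

x' = [758/323, -1142/323, 2389/323]
P' = [13806/323 6643/323 -3048/323; 6643/323 6434/323 -6297/323; -3048/323 -6297/323 7960/323]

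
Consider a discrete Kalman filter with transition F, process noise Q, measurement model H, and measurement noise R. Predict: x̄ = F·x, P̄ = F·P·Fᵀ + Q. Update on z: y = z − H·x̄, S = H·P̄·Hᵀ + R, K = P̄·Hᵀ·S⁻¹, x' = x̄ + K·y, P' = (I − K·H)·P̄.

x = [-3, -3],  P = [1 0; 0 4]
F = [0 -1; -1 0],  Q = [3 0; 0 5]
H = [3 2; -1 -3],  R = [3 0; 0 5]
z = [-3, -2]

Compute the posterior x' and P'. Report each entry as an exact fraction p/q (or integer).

x' = [-447/299, 25/23]
P' = [231/299 -14/23; -14/23 18/23]

x̄ = F·x = [3, 3]
P̄ = F·P·Fᵀ + Q = [7 0; 0 6]
y = z − H·x̄ = [-18, 10]
S = H·P̄·Hᵀ + R = [90 -57; -57 66]
K = P̄·Hᵀ·S⁻¹ = [329/897 63/299; -2/23 -8/23]
x' = x̄ + K·y = [-447/299, 25/23]
P' = (I − K·H)·P̄ = [231/299 -14/23; -14/23 18/23]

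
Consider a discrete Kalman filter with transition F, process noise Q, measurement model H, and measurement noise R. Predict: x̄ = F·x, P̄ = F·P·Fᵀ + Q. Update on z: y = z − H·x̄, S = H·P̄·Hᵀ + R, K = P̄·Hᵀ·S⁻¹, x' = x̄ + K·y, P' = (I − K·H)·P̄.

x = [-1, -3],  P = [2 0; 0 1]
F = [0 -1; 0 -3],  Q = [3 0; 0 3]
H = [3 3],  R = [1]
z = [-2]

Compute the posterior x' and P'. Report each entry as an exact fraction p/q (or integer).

x' = [-201/199, 81/199]
P' = [355/199 -348/199; -348/199 363/199]

x̄ = F·x = [3, 9]
P̄ = F·P·Fᵀ + Q = [4 3; 3 12]
y = z − H·x̄ = [-38]
S = H·P̄·Hᵀ + R = [199]
K = P̄·Hᵀ·S⁻¹ = [21/199; 45/199]
x' = x̄ + K·y = [-201/199, 81/199]
P' = (I − K·H)·P̄ = [355/199 -348/199; -348/199 363/199]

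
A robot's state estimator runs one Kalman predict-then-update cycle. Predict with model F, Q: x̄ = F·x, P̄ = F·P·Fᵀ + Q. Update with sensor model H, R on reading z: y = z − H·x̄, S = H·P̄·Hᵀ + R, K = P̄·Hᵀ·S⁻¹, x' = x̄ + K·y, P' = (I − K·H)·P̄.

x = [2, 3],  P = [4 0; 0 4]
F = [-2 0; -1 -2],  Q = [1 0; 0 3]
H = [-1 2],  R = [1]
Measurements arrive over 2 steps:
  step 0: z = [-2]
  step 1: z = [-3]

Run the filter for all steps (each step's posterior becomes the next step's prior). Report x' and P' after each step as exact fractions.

step 0: x' = [-161/39, -122/39], P' = [1325/78 331/39; 331/39 175/39]
step 1: x' = [-12847/3346, -5570/1673], P' = [56167/3346 14694/1673; 14694/1673 16173/3346]

step 0: x̄ = F·x = [-4, -8]
step 0: P̄ = F·P·Fᵀ + Q = [17 8; 8 23]
step 0: y = z − H·x̄ = [10]
step 0: S = H·P̄·Hᵀ + R = [78]
step 0: K = P̄·Hᵀ·S⁻¹ = [-1/78; 19/39]
step 0: x' = x̄ + K·y = [-161/39, -122/39]
step 0: P' = (I − K·H)·P̄ = [1325/78 331/39; 331/39 175/39]
step 1: x̄ = F·x = [322/39, 135/13]
step 1: P̄ = F·P·Fᵀ + Q = [2689/39 883/13; 883/13 1869/26]
step 1: y = z − H·x̄ = [-605/39]
step 1: S = H·P̄·Hᵀ + R = [3346/39]
step 1: K = P̄·Hᵀ·S⁻¹ = [2609/3346; 1479/1673]
step 1: x' = x̄ + K·y = [-12847/3346, -5570/1673]
step 1: P' = (I − K·H)·P̄ = [56167/3346 14694/1673; 14694/1673 16173/3346]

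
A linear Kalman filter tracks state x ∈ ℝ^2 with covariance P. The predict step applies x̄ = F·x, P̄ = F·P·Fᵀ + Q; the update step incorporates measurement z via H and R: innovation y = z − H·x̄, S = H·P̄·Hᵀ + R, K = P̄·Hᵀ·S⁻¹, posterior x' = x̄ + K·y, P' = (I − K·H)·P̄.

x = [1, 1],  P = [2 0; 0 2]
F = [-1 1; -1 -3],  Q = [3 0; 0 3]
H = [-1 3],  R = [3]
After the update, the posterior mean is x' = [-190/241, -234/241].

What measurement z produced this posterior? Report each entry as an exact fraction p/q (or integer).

x̄ = F·x = [0, -4]
P̄ = F·P·Fᵀ + Q = [7 -4; -4 23]
S = H·P̄·Hᵀ + R = [241]
K = P̄·Hᵀ·S⁻¹ = [-19/241; 73/241]
x' − x̄ = [-190/241, 730/241] = K·y
y = (KᵀK)⁻¹·Kᵀ·(x' − x̄) = [10]
z = y + H·x̄ = [10] + [-12] = [-2]

z = [-2]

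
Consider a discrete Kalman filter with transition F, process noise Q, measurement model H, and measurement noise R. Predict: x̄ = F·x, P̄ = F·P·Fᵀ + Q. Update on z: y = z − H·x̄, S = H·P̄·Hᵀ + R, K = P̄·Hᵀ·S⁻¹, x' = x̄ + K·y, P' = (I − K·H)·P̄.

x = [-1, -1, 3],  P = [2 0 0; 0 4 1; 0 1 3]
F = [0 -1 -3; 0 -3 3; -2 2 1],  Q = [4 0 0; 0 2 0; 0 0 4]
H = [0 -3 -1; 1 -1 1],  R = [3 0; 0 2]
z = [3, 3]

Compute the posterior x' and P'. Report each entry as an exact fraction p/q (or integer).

x̄ = F·x = [-8, 12, 3]
P̄ = F·P·Fᵀ + Q = [41 -9 -24; -9 47 -12; -24 -12 35]
y = z − H·x̄ = [42, 20]
S = H·P̄·Hᵀ + R = [389 181; 181 119]
K = P̄·Hᵀ·S⁻¹ = [1363/13530 883/13530; -3043/13530 -3103/13530; -674/2255 1461/2255]
x' = x̄ + K·y = [-16667/6765, -13753/6765, 7677/2255]
P' = (I − K·H)·P̄ = [462259/13530 114101/13530 -57732/2255; 114101/13530 32359/13530 -14658/2255; -57732/2255 -14658/2255 45996/2255]

x' = [-16667/6765, -13753/6765, 7677/2255]
P' = [462259/13530 114101/13530 -57732/2255; 114101/13530 32359/13530 -14658/2255; -57732/2255 -14658/2255 45996/2255]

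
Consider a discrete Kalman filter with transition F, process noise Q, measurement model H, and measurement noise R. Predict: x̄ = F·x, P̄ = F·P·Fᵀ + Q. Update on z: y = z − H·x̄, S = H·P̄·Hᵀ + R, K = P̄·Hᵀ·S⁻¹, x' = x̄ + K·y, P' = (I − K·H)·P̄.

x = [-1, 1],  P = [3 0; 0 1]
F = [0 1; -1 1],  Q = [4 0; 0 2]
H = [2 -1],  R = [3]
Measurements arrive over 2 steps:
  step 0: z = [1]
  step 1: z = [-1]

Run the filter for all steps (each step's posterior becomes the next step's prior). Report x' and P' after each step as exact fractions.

step 0: x' = [34/25, 46/25], P' = [44/25 61/25; 61/25 134/25]
step 1: x' = [-47/275, 76/275], P' = [1481/825 1777/825; 1777/825 3434/825]

step 0: x̄ = F·x = [1, 2]
step 0: P̄ = F·P·Fᵀ + Q = [5 1; 1 6]
step 0: y = z − H·x̄ = [1]
step 0: S = H·P̄·Hᵀ + R = [25]
step 0: K = P̄·Hᵀ·S⁻¹ = [9/25; -4/25]
step 0: x' = x̄ + K·y = [34/25, 46/25]
step 0: P' = (I − K·H)·P̄ = [44/25 61/25; 61/25 134/25]
step 1: x̄ = F·x = [46/25, 12/25]
step 1: P̄ = F·P·Fᵀ + Q = [234/25 73/25; 73/25 106/25]
step 1: y = z − H·x̄ = [-21/5]
step 1: S = H·P̄·Hᵀ + R = [33]
step 1: K = P̄·Hᵀ·S⁻¹ = [79/165; 8/165]
step 1: x' = x̄ + K·y = [-47/275, 76/275]
step 1: P' = (I − K·H)·P̄ = [1481/825 1777/825; 1777/825 3434/825]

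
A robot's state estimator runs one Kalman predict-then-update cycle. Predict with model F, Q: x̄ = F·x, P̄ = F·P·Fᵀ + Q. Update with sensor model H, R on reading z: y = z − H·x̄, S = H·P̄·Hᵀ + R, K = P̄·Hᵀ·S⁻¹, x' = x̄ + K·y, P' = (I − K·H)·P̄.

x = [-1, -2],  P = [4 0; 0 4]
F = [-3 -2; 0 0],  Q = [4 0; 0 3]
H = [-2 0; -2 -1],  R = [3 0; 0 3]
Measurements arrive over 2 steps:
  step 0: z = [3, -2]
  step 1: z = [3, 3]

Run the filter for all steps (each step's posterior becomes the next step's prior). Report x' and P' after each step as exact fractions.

step 0: x' = [-203/339, 542/339], P' = [56/113 -56/113; -56/113 451/226]
step 1: x' = [-11149/7455, -67/14910], P' = [1186/2485 -1186/2485; -1186/2485 9827/4970]

step 0: x̄ = F·x = [7, 0]
step 0: P̄ = F·P·Fᵀ + Q = [56 0; 0 3]
step 0: y = z − H·x̄ = [17, 12]
step 0: S = H·P̄·Hᵀ + R = [227 224; 224 230]
step 0: K = P̄·Hᵀ·S⁻¹ = [-112/339 -56/339; 112/339 -227/678]
step 0: x' = x̄ + K·y = [-203/339, 542/339]
step 0: P' = (I − K·H)·P̄ = [56/113 -56/113; -56/113 451/226]
step 1: x̄ = F·x = [-475/339, 0]
step 1: P̄ = F·P·Fᵀ + Q = [1186/113 0; 0 3]
step 1: y = z − H·x̄ = [67/339, 67/339]
step 1: S = H·P̄·Hᵀ + R = [5083/113 4744/113; 4744/113 5422/113]
step 1: K = P̄·Hᵀ·S⁻¹ = [-2372/7455 -1186/7455; 2372/7455 -5083/14910]
step 1: x' = x̄ + K·y = [-11149/7455, -67/14910]
step 1: P' = (I − K·H)·P̄ = [1186/2485 -1186/2485; -1186/2485 9827/4970]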